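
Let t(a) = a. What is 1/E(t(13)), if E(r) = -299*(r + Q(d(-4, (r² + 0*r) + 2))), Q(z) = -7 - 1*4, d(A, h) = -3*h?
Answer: -1/598 ≈ -0.0016722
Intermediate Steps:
Q(z) = -11 (Q(z) = -7 - 4 = -11)
E(r) = 3289 - 299*r (E(r) = -299*(r - 11) = -299*(-11 + r) = 3289 - 299*r)
1/E(t(13)) = 1/(3289 - 299*13) = 1/(3289 - 3887) = 1/(-598) = -1/598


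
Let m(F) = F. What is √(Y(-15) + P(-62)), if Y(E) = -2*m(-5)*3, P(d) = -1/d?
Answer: √115382/62 ≈ 5.4787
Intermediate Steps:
Y(E) = 30 (Y(E) = -2*(-5)*3 = 10*3 = 30)
√(Y(-15) + P(-62)) = √(30 - 1/(-62)) = √(30 - 1*(-1/62)) = √(30 + 1/62) = √(1861/62) = √115382/62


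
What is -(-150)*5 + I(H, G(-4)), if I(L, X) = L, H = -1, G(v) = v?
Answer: 749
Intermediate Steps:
-(-150)*5 + I(H, G(-4)) = -(-150)*5 - 1 = -150*(-5) - 1 = 750 - 1 = 749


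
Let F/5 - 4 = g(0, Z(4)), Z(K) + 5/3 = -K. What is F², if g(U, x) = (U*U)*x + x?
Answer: 625/9 ≈ 69.444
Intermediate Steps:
Z(K) = -5/3 - K
g(U, x) = x + x*U² (g(U, x) = U²*x + x = x*U² + x = x + x*U²)
F = -25/3 (F = 20 + 5*((-5/3 - 1*4)*(1 + 0²)) = 20 + 5*((-5/3 - 4)*(1 + 0)) = 20 + 5*(-17/3*1) = 20 + 5*(-17/3) = 20 - 85/3 = -25/3 ≈ -8.3333)
F² = (-25/3)² = 625/9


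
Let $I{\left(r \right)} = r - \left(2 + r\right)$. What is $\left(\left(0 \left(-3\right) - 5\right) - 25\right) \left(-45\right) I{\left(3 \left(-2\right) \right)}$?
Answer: $-2700$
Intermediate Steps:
$I{\left(r \right)} = -2$
$\left(\left(0 \left(-3\right) - 5\right) - 25\right) \left(-45\right) I{\left(3 \left(-2\right) \right)} = \left(\left(0 \left(-3\right) - 5\right) - 25\right) \left(-45\right) \left(-2\right) = \left(\left(0 - 5\right) - 25\right) \left(-45\right) \left(-2\right) = \left(-5 - 25\right) \left(-45\right) \left(-2\right) = \left(-30\right) \left(-45\right) \left(-2\right) = 1350 \left(-2\right) = -2700$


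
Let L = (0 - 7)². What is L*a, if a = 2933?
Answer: 143717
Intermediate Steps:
L = 49 (L = (-7)² = 49)
L*a = 49*2933 = 143717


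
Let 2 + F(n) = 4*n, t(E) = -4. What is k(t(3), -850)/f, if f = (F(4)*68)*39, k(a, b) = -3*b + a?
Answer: 1273/18564 ≈ 0.068574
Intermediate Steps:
F(n) = -2 + 4*n
k(a, b) = a - 3*b
f = 37128 (f = ((-2 + 4*4)*68)*39 = ((-2 + 16)*68)*39 = (14*68)*39 = 952*39 = 37128)
k(t(3), -850)/f = (-4 - 3*(-850))/37128 = (-4 + 2550)*(1/37128) = 2546*(1/37128) = 1273/18564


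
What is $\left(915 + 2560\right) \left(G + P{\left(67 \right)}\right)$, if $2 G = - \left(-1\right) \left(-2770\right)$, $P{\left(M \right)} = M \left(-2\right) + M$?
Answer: $-5045700$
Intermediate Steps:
$P{\left(M \right)} = - M$ ($P{\left(M \right)} = - 2 M + M = - M$)
$G = -1385$ ($G = \frac{\left(-1\right) \left(\left(-1\right) \left(-2770\right)\right)}{2} = \frac{\left(-1\right) 2770}{2} = \frac{1}{2} \left(-2770\right) = -1385$)
$\left(915 + 2560\right) \left(G + P{\left(67 \right)}\right) = \left(915 + 2560\right) \left(-1385 - 67\right) = 3475 \left(-1385 - 67\right) = 3475 \left(-1452\right) = -5045700$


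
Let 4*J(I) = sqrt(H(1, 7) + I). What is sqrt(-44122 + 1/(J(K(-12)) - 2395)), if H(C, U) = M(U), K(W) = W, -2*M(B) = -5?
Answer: sqrt(2)*sqrt((422688764 - 22061*I*sqrt(38))/(-19160 + I*sqrt(38))) ≈ 3.1976e-10 - 210.05*I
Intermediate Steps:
M(B) = 5/2 (M(B) = -1/2*(-5) = 5/2)
H(C, U) = 5/2
J(I) = sqrt(5/2 + I)/4
sqrt(-44122 + 1/(J(K(-12)) - 2395)) = sqrt(-44122 + 1/(sqrt(10 + 4*(-12))/8 - 2395)) = sqrt(-44122 + 1/(sqrt(10 - 48)/8 - 2395)) = sqrt(-44122 + 1/(sqrt(-38)/8 - 2395)) = sqrt(-44122 + 1/((I*sqrt(38))/8 - 2395)) = sqrt(-44122 + 1/(I*sqrt(38)/8 - 2395)) = sqrt(-44122 + 1/(-2395 + I*sqrt(38)/8))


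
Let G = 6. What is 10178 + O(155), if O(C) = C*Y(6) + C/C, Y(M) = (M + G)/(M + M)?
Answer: 10334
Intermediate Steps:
Y(M) = (6 + M)/(2*M) (Y(M) = (M + 6)/(M + M) = (6 + M)/((2*M)) = (6 + M)*(1/(2*M)) = (6 + M)/(2*M))
O(C) = 1 + C (O(C) = C*((½)*(6 + 6)/6) + C/C = C*((½)*(⅙)*12) + 1 = C*1 + 1 = C + 1 = 1 + C)
10178 + O(155) = 10178 + (1 + 155) = 10178 + 156 = 10334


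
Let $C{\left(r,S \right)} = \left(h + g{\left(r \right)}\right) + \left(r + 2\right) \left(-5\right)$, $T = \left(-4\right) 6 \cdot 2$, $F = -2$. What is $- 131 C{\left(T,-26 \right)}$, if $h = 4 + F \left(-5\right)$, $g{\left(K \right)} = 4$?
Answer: $-32488$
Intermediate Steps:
$T = -48$ ($T = \left(-24\right) 2 = -48$)
$h = 14$ ($h = 4 - -10 = 4 + 10 = 14$)
$C{\left(r,S \right)} = 8 - 5 r$ ($C{\left(r,S \right)} = \left(14 + 4\right) + \left(r + 2\right) \left(-5\right) = 18 + \left(2 + r\right) \left(-5\right) = 18 - \left(10 + 5 r\right) = 8 - 5 r$)
$- 131 C{\left(T,-26 \right)} = - 131 \left(8 - -240\right) = - 131 \left(8 + 240\right) = \left(-131\right) 248 = -32488$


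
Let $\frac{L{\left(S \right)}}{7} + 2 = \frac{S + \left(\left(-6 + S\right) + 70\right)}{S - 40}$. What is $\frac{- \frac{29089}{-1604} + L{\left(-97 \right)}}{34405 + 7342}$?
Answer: $\frac{2368361}{9173819756} \approx 0.00025817$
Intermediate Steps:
$L{\left(S \right)} = -14 + \frac{7 \left(64 + 2 S\right)}{-40 + S}$ ($L{\left(S \right)} = -14 + 7 \frac{S + \left(\left(-6 + S\right) + 70\right)}{S - 40} = -14 + 7 \frac{S + \left(64 + S\right)}{-40 + S} = -14 + 7 \frac{64 + 2 S}{-40 + S} = -14 + \frac{7 \left(64 + 2 S\right)}{-40 + S}$)
$\frac{- \frac{29089}{-1604} + L{\left(-97 \right)}}{34405 + 7342} = \frac{- \frac{29089}{-1604} + \frac{1008}{-40 - 97}}{34405 + 7342} = \frac{\left(-29089\right) \left(- \frac{1}{1604}\right) + \frac{1008}{-137}}{41747} = \left(\frac{29089}{1604} + 1008 \left(- \frac{1}{137}\right)\right) \frac{1}{41747} = \left(\frac{29089}{1604} - \frac{1008}{137}\right) \frac{1}{41747} = \frac{2368361}{219748} \cdot \frac{1}{41747} = \frac{2368361}{9173819756}$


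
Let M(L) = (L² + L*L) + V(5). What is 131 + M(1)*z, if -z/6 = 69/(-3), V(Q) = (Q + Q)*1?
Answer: 1787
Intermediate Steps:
V(Q) = 2*Q (V(Q) = (2*Q)*1 = 2*Q)
M(L) = 10 + 2*L² (M(L) = (L² + L*L) + 2*5 = (L² + L²) + 10 = 2*L² + 10 = 10 + 2*L²)
z = 138 (z = -414/(-3) = -414*(-1)/3 = -6*(-23) = 138)
131 + M(1)*z = 131 + (10 + 2*1²)*138 = 131 + (10 + 2*1)*138 = 131 + (10 + 2)*138 = 131 + 12*138 = 131 + 1656 = 1787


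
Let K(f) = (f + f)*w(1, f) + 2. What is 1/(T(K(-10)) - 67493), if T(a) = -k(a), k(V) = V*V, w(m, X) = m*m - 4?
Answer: -1/71337 ≈ -1.4018e-5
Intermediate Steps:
w(m, X) = -4 + m**2 (w(m, X) = m**2 - 4 = -4 + m**2)
k(V) = V**2
K(f) = 2 - 6*f (K(f) = (f + f)*(-4 + 1**2) + 2 = (2*f)*(-4 + 1) + 2 = (2*f)*(-3) + 2 = -6*f + 2 = 2 - 6*f)
T(a) = -a**2
1/(T(K(-10)) - 67493) = 1/(-(2 - 6*(-10))**2 - 67493) = 1/(-(2 + 60)**2 - 67493) = 1/(-1*62**2 - 67493) = 1/(-1*3844 - 67493) = 1/(-3844 - 67493) = 1/(-71337) = -1/71337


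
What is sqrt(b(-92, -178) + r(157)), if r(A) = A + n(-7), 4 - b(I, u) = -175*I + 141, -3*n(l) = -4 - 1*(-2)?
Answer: I*sqrt(144714)/3 ≈ 126.8*I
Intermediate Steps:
n(l) = 2/3 (n(l) = -(-4 - 1*(-2))/3 = -(-4 + 2)/3 = -1/3*(-2) = 2/3)
b(I, u) = -137 + 175*I (b(I, u) = 4 - (-175*I + 141) = 4 - (141 - 175*I) = 4 + (-141 + 175*I) = -137 + 175*I)
r(A) = 2/3 + A (r(A) = A + 2/3 = 2/3 + A)
sqrt(b(-92, -178) + r(157)) = sqrt((-137 + 175*(-92)) + (2/3 + 157)) = sqrt((-137 - 16100) + 473/3) = sqrt(-16237 + 473/3) = sqrt(-48238/3) = I*sqrt(144714)/3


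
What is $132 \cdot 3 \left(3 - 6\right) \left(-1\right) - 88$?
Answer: $1100$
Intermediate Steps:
$132 \cdot 3 \left(3 - 6\right) \left(-1\right) - 88 = 132 \cdot 3 \left(-3\right) \left(-1\right) - 88 = 132 \left(\left(-9\right) \left(-1\right)\right) - 88 = 132 \cdot 9 - 88 = 1188 - 88 = 1100$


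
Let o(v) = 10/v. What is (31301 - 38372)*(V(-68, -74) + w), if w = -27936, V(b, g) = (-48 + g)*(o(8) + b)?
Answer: 279905535/2 ≈ 1.3995e+8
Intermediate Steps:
V(b, g) = (-48 + g)*(5/4 + b) (V(b, g) = (-48 + g)*(10/8 + b) = (-48 + g)*(10*(⅛) + b) = (-48 + g)*(5/4 + b))
(31301 - 38372)*(V(-68, -74) + w) = (31301 - 38372)*((-60 - 48*(-68) + (5/4)*(-74) - 68*(-74)) - 27936) = -7071*((-60 + 3264 - 185/2 + 5032) - 27936) = -7071*(16287/2 - 27936) = -7071*(-39585/2) = 279905535/2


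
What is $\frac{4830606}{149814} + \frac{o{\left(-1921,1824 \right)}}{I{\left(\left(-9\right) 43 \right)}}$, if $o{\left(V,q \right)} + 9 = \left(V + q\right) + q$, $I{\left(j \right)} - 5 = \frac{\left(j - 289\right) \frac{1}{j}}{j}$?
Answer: $\frac{2342317920889}{6227010587} \approx 376.15$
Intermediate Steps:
$I{\left(j \right)} = 5 + \frac{-289 + j}{j^{2}}$ ($I{\left(j \right)} = 5 + \frac{\left(j - 289\right) \frac{1}{j}}{j} = 5 + \frac{\left(-289 + j\right) \frac{1}{j}}{j} = 5 + \frac{\frac{1}{j} \left(-289 + j\right)}{j} = 5 + \frac{-289 + j}{j^{2}}$)
$o{\left(V,q \right)} = -9 + V + 2 q$ ($o{\left(V,q \right)} = -9 + \left(\left(V + q\right) + q\right) = -9 + \left(V + 2 q\right) = -9 + V + 2 q$)
$\frac{4830606}{149814} + \frac{o{\left(-1921,1824 \right)}}{I{\left(\left(-9\right) 43 \right)}} = \frac{4830606}{149814} + \frac{-9 - 1921 + 2 \cdot 1824}{5 + \frac{1}{\left(-9\right) 43} - \frac{289}{149769}} = 4830606 \cdot \frac{1}{149814} + \frac{-9 - 1921 + 3648}{5 + \frac{1}{-387} - \frac{289}{149769}} = \frac{268367}{8323} + \frac{1718}{5 - \frac{1}{387} - \frac{289}{149769}} = \frac{268367}{8323} + \frac{1718}{\frac{748169}{149769}} = \frac{268367}{8323} + 1718 \cdot \frac{149769}{748169} = \frac{268367}{8323} + \frac{257303142}{748169} = \frac{2342317920889}{6227010587}$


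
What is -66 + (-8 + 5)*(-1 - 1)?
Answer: -60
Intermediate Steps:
-66 + (-8 + 5)*(-1 - 1) = -66 - 3*(-2) = -66 + 6 = -60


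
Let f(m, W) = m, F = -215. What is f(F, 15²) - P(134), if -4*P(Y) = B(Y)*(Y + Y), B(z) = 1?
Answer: -148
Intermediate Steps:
P(Y) = -Y/2 (P(Y) = -(Y + Y)/4 = -2*Y/4 = -Y/2)
f(F, 15²) - P(134) = -215 - (-1)*134/2 = -215 - 1*(-67) = -215 + 67 = -148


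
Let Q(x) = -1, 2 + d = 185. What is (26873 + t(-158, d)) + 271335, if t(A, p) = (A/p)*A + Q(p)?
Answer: 54596845/183 ≈ 2.9834e+5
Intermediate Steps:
d = 183 (d = -2 + 185 = 183)
t(A, p) = -1 + A²/p (t(A, p) = (A/p)*A - 1 = A²/p - 1 = -1 + A²/p)
(26873 + t(-158, d)) + 271335 = (26873 + ((-158)² - 1*183)/183) + 271335 = (26873 + (24964 - 183)/183) + 271335 = (26873 + (1/183)*24781) + 271335 = (26873 + 24781/183) + 271335 = 4942540/183 + 271335 = 54596845/183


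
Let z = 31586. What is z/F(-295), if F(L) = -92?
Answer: -15793/46 ≈ -343.33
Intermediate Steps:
z/F(-295) = 31586/(-92) = 31586*(-1/92) = -15793/46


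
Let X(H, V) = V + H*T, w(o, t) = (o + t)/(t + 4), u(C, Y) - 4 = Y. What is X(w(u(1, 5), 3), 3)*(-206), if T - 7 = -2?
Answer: -16686/7 ≈ -2383.7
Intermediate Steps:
T = 5 (T = 7 - 2 = 5)
u(C, Y) = 4 + Y
w(o, t) = (o + t)/(4 + t)
X(H, V) = V + 5*H (X(H, V) = V + H*5 = V + 5*H)
X(w(u(1, 5), 3), 3)*(-206) = (3 + 5*(((4 + 5) + 3)/(4 + 3)))*(-206) = (3 + 5*((9 + 3)/7))*(-206) = (3 + 5*((⅐)*12))*(-206) = (3 + 5*(12/7))*(-206) = (3 + 60/7)*(-206) = (81/7)*(-206) = -16686/7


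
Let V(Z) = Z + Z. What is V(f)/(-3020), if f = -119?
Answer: 119/1510 ≈ 0.078808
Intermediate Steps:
V(Z) = 2*Z
V(f)/(-3020) = (2*(-119))/(-3020) = -238*(-1/3020) = 119/1510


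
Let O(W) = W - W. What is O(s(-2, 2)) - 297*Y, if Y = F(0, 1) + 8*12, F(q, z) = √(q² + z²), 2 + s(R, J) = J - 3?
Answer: -28809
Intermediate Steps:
s(R, J) = -5 + J (s(R, J) = -2 + (J - 3) = -2 + (-3 + J) = -5 + J)
O(W) = 0
Y = 97 (Y = √(0² + 1²) + 8*12 = √(0 + 1) + 96 = √1 + 96 = 1 + 96 = 97)
O(s(-2, 2)) - 297*Y = 0 - 297*97 = 0 - 28809 = -28809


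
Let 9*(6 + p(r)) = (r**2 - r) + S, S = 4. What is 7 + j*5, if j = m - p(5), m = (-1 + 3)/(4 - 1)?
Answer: 27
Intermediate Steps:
p(r) = -50/9 - r/9 + r**2/9 (p(r) = -6 + ((r**2 - r) + 4)/9 = -6 + (4 + r**2 - r)/9 = -6 + (4/9 - r/9 + r**2/9) = -50/9 - r/9 + r**2/9)
m = 2/3 ≈ 0.66667
j = 4 (j = 2/3 - (-50/9 - 1/9*5 + (1/9)*5**2) = 2/3 - (-50/9 - 5/9 + (1/9)*25) = 2/3 - (-50/9 - 5/9 + 25/9) = 2/3 - 1*(-10/3) = 2/3 + 10/3 = 4)
7 + j*5 = 7 + 4*5 = 7 + 20 = 27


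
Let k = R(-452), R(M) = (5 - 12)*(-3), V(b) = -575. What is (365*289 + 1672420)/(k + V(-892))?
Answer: -1777905/554 ≈ -3209.2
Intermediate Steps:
R(M) = 21 (R(M) = -7*(-3) = 21)
k = 21
(365*289 + 1672420)/(k + V(-892)) = (365*289 + 1672420)/(21 - 575) = (105485 + 1672420)/(-554) = 1777905*(-1/554) = -1777905/554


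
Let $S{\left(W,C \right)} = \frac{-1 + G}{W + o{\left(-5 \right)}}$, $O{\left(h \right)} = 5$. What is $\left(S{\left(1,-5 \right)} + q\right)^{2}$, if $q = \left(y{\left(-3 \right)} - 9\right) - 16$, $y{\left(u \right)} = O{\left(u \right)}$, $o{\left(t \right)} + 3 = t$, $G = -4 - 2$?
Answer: $361$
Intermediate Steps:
$G = -6$
$o{\left(t \right)} = -3 + t$
$y{\left(u \right)} = 5$
$S{\left(W,C \right)} = - \frac{7}{-8 + W}$ ($S{\left(W,C \right)} = \frac{-1 - 6}{W - 8} = - \frac{7}{W - 8} = - \frac{7}{-8 + W}$)
$q = -20$ ($q = \left(5 - 9\right) - 16 = -4 - 16 = -20$)
$\left(S{\left(1,-5 \right)} + q\right)^{2} = \left(- \frac{7}{-8 + 1} - 20\right)^{2} = \left(- \frac{7}{-7} - 20\right)^{2} = \left(\left(-7\right) \left(- \frac{1}{7}\right) - 20\right)^{2} = \left(1 - 20\right)^{2} = \left(-19\right)^{2} = 361$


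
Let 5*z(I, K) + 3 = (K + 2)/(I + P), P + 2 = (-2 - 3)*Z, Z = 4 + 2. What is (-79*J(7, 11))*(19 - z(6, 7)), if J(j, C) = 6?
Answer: -606009/65 ≈ -9323.2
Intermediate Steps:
Z = 6
P = -32 (P = -2 + (-2 - 3)*6 = -2 - 5*6 = -2 - 30 = -32)
z(I, K) = -⅗ + (2 + K)/(5*(-32 + I)) (z(I, K) = -⅗ + ((K + 2)/(I - 32))/5 = -⅗ + ((2 + K)/(-32 + I))/5 = -⅗ + (2 + K)/(5*(-32 + I)))
(-79*J(7, 11))*(19 - z(6, 7)) = (-79*6)*(19 - (98 + 7 - 3*6)/(5*(-32 + 6))) = -474*(19 - (98 + 7 - 18)/(5*(-26))) = -474*(19 - (-1)*87/(5*26)) = -474*(19 - 1*(-87/130)) = -474*(19 + 87/130) = -474*2557/130 = -606009/65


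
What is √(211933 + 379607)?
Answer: 2*√147885 ≈ 769.12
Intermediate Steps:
√(211933 + 379607) = √591540 = 2*√147885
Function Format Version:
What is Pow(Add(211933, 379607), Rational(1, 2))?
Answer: Mul(2, Pow(147885, Rational(1, 2))) ≈ 769.12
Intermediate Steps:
Pow(Add(211933, 379607), Rational(1, 2)) = Pow(591540, Rational(1, 2)) = Mul(2, Pow(147885, Rational(1, 2)))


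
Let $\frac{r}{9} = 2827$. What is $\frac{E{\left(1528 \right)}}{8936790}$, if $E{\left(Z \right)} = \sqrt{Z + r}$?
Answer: $\frac{\sqrt{26971}}{8936790} \approx 1.8377 \cdot 10^{-5}$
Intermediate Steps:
$r = 25443$ ($r = 9 \cdot 2827 = 25443$)
$E{\left(Z \right)} = \sqrt{25443 + Z}$ ($E{\left(Z \right)} = \sqrt{Z + 25443} = \sqrt{25443 + Z}$)
$\frac{E{\left(1528 \right)}}{8936790} = \frac{\sqrt{25443 + 1528}}{8936790} = \sqrt{26971} \cdot \frac{1}{8936790} = \frac{\sqrt{26971}}{8936790}$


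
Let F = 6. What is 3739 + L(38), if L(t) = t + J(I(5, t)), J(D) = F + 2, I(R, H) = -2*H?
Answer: 3785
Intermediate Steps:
J(D) = 8 (J(D) = 6 + 2 = 8)
L(t) = 8 + t (L(t) = t + 8 = 8 + t)
3739 + L(38) = 3739 + (8 + 38) = 3739 + 46 = 3785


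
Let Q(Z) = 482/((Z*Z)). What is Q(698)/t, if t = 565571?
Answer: 241/137774226742 ≈ 1.7492e-9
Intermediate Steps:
Q(Z) = 482/Z² (Q(Z) = 482/(Z²) = 482/Z²)
Q(698)/t = (482/698²)/565571 = (482*(1/487204))*(1/565571) = (241/243602)*(1/565571) = 241/137774226742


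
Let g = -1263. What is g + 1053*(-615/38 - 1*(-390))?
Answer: 14909871/38 ≈ 3.9237e+5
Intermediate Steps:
g + 1053*(-615/38 - 1*(-390)) = -1263 + 1053*(-615/38 - 1*(-390)) = -1263 + 1053*(-615*1/38 + 390) = -1263 + 1053*(-615/38 + 390) = -1263 + 1053*(14205/38) = -1263 + 14957865/38 = 14909871/38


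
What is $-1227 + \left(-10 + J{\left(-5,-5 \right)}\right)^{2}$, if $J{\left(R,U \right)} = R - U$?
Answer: $-1127$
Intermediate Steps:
$-1227 + \left(-10 + J{\left(-5,-5 \right)}\right)^{2} = -1227 + \left(-10 - 0\right)^{2} = -1227 + \left(-10 + \left(-5 + 5\right)\right)^{2} = -1227 + \left(-10 + 0\right)^{2} = -1227 + \left(-10\right)^{2} = -1227 + 100 = -1127$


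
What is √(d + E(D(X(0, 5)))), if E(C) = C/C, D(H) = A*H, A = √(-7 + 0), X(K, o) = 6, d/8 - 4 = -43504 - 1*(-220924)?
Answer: √1419393 ≈ 1191.4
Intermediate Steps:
d = 1419392 (d = 32 + 8*(-43504 - 1*(-220924)) = 32 + 8*(-43504 + 220924) = 32 + 8*177420 = 32 + 1419360 = 1419392)
A = I*√7 (A = √(-7) = I*√7 ≈ 2.6458*I)
D(H) = I*H*√7 (D(H) = (I*√7)*H = I*H*√7)
E(C) = 1
√(d + E(D(X(0, 5)))) = √(1419392 + 1) = √1419393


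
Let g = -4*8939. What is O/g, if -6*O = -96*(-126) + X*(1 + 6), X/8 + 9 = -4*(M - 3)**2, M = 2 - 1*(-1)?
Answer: 69/1277 ≈ 0.054033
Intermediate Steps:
M = 3 (M = 2 + 1 = 3)
X = -72 (X = -72 + 8*(-4*(3 - 3)**2) = -72 + 8*(-4*0**2) = -72 + 8*(-4*0) = -72 + 8*0 = -72 + 0 = -72)
g = -35756
O = -1932 (O = -(-96*(-126) - 72*(1 + 6))/6 = -(12096 - 72*7)/6 = -(12096 - 504)/6 = -1/6*11592 = -1932)
O/g = -1932/(-35756) = -1932*(-1/35756) = 69/1277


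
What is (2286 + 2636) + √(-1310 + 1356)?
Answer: 4922 + √46 ≈ 4928.8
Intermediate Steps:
(2286 + 2636) + √(-1310 + 1356) = 4922 + √46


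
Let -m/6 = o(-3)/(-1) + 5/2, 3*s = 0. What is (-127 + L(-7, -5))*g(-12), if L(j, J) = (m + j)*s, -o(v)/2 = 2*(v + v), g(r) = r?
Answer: 1524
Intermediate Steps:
s = 0 (s = (⅓)*0 = 0)
o(v) = -8*v (o(v) = -4*(v + v) = -4*2*v = -8*v)
m = 129 (m = -6*(-8*(-3)/(-1) + 5/2) = -6*(24*(-1) + 5*(½)) = -6*(-24 + 5/2) = -6*(-43/2) = 129)
L(j, J) = 0 (L(j, J) = (129 + j)*0 = 0)
(-127 + L(-7, -5))*g(-12) = (-127 + 0)*(-12) = -127*(-12) = 1524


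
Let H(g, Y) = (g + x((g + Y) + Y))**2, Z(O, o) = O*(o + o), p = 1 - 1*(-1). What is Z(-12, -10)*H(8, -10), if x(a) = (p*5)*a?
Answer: 3010560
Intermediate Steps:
p = 2 (p = 1 + 1 = 2)
x(a) = 10*a (x(a) = (2*5)*a = 10*a)
Z(O, o) = 2*O*o (Z(O, o) = O*(2*o) = 2*O*o)
H(g, Y) = (11*g + 20*Y)**2 (H(g, Y) = (g + 10*((g + Y) + Y))**2 = (g + 10*((Y + g) + Y))**2 = (g + 10*(g + 2*Y))**2 = (g + (10*g + 20*Y))**2 = (11*g + 20*Y)**2)
Z(-12, -10)*H(8, -10) = (2*(-12)*(-10))*(11*8 + 20*(-10))**2 = 240*(88 - 200)**2 = 240*(-112)**2 = 240*12544 = 3010560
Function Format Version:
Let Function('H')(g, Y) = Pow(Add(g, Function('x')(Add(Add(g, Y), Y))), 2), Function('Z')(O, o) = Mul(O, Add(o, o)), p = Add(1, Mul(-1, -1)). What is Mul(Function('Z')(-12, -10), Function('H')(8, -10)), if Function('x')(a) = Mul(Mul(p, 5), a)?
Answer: 3010560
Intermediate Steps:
p = 2 (p = Add(1, 1) = 2)
Function('x')(a) = Mul(10, a) (Function('x')(a) = Mul(Mul(2, 5), a) = Mul(10, a))
Function('Z')(O, o) = Mul(2, O, o) (Function('Z')(O, o) = Mul(O, Mul(2, o)) = Mul(2, O, o))
Function('H')(g, Y) = Pow(Add(Mul(11, g), Mul(20, Y)), 2) (Function('H')(g, Y) = Pow(Add(g, Mul(10, Add(Add(g, Y), Y))), 2) = Pow(Add(g, Mul(10, Add(Add(Y, g), Y))), 2) = Pow(Add(g, Mul(10, Add(g, Mul(2, Y)))), 2) = Pow(Add(g, Add(Mul(10, g), Mul(20, Y))), 2) = Pow(Add(Mul(11, g), Mul(20, Y)), 2))
Mul(Function('Z')(-12, -10), Function('H')(8, -10)) = Mul(Mul(2, -12, -10), Pow(Add(Mul(11, 8), Mul(20, -10)), 2)) = Mul(240, Pow(Add(88, -200), 2)) = Mul(240, Pow(-112, 2)) = Mul(240, 12544) = 3010560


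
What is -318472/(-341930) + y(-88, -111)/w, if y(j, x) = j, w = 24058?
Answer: 1907927384/2056537985 ≈ 0.92774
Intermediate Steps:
-318472/(-341930) + y(-88, -111)/w = -318472/(-341930) - 88/24058 = -318472*(-1/341930) - 88*1/24058 = 159236/170965 - 44/12029 = 1907927384/2056537985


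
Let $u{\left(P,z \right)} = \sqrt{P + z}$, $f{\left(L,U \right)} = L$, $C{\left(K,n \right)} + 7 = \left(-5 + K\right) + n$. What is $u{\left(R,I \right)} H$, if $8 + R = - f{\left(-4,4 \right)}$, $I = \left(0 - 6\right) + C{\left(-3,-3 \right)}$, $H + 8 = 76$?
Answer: $136 i \sqrt{7} \approx 359.82 i$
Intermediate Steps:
$C{\left(K,n \right)} = -12 + K + n$ ($C{\left(K,n \right)} = -7 + \left(\left(-5 + K\right) + n\right) = -7 + \left(-5 + K + n\right) = -12 + K + n$)
$H = 68$ ($H = -8 + 76 = 68$)
$I = -24$ ($I = \left(0 - 6\right) - 18 = -6 - 18 = -24$)
$R = -4$ ($R = -8 - -4 = -8 + 4 = -4$)
$u{\left(R,I \right)} H = \sqrt{-4 - 24} \cdot 68 = \sqrt{-28} \cdot 68 = 2 i \sqrt{7} \cdot 68 = 136 i \sqrt{7}$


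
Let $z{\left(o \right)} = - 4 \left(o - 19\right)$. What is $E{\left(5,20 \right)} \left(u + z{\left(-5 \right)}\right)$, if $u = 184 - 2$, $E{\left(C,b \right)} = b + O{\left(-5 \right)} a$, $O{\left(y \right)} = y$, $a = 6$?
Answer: $-2780$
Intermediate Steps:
$z{\left(o \right)} = 76 - 4 o$ ($z{\left(o \right)} = - 4 \left(-19 + o\right) = 76 - 4 o$)
$E{\left(C,b \right)} = -30 + b$ ($E{\left(C,b \right)} = b - 30 = -30 + b$)
$u = 182$ ($u = 184 - 2 = 182$)
$E{\left(5,20 \right)} \left(u + z{\left(-5 \right)}\right) = \left(-30 + 20\right) \left(182 + \left(76 - -20\right)\right) = - 10 \left(182 + \left(76 + 20\right)\right) = - 10 \left(182 + 96\right) = \left(-10\right) 278 = -2780$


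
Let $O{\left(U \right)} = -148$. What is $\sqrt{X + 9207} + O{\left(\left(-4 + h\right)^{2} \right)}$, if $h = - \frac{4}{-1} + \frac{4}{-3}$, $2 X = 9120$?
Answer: $-148 + \sqrt{13767} \approx -30.667$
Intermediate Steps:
$X = 4560$ ($X = \frac{1}{2} \cdot 9120 = 4560$)
$h = \frac{8}{3}$ ($h = \left(-4\right) \left(-1\right) + 4 \left(- \frac{1}{3}\right) = 4 - \frac{4}{3} = \frac{8}{3} \approx 2.6667$)
$\sqrt{X + 9207} + O{\left(\left(-4 + h\right)^{2} \right)} = \sqrt{4560 + 9207} - 148 = \sqrt{13767} - 148 = -148 + \sqrt{13767}$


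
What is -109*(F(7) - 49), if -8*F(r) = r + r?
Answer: 22127/4 ≈ 5531.8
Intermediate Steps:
F(r) = -r/4 (F(r) = -(r + r)/8 = -r/4)
-109*(F(7) - 49) = -109*(-¼*7 - 49) = -109*(-7/4 - 49) = -109*(-203/4) = 22127/4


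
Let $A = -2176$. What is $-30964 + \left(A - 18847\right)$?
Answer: $-51987$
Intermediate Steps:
$-30964 + \left(A - 18847\right) = -30964 - 21023 = -51987$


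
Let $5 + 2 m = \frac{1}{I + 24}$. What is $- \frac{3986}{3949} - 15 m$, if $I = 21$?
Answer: $\frac{430330}{11847} \approx 36.324$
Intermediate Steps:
$m = - \frac{112}{45}$ ($m = - \frac{5}{2} + \frac{1}{2 \left(21 + 24\right)} = - \frac{5}{2} + \frac{1}{2 \cdot 45} = - \frac{5}{2} + \frac{1}{2} \cdot \frac{1}{45} = - \frac{5}{2} + \frac{1}{90} = - \frac{112}{45} \approx -2.4889$)
$- \frac{3986}{3949} - 15 m = - \frac{3986}{3949} - - \frac{112}{3} = \left(-3986\right) \frac{1}{3949} + \frac{112}{3} = - \frac{3986}{3949} + \frac{112}{3} = \frac{430330}{11847}$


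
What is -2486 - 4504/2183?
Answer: -5431442/2183 ≈ -2488.1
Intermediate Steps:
-2486 - 4504/2183 = -5431442/2183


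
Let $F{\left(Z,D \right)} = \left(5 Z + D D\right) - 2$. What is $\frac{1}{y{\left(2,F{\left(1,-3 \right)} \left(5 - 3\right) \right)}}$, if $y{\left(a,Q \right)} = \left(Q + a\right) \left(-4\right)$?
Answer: $- \frac{1}{104} \approx -0.0096154$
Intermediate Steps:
$F{\left(Z,D \right)} = -2 + D^{2} + 5 Z$ ($F{\left(Z,D \right)} = \left(5 Z + D^{2}\right) - 2 = \left(D^{2} + 5 Z\right) - 2 = -2 + D^{2} + 5 Z$)
$y{\left(a,Q \right)} = - 4 Q - 4 a$
$\frac{1}{y{\left(2,F{\left(1,-3 \right)} \left(5 - 3\right) \right)}} = \frac{1}{- 4 \left(-2 + \left(-3\right)^{2} + 5 \cdot 1\right) \left(5 - 3\right) - 8} = \frac{1}{- 4 \left(-2 + 9 + 5\right) 2 - 8} = \frac{1}{- 4 \cdot 12 \cdot 2 - 8} = \frac{1}{\left(-4\right) 24 - 8} = \frac{1}{-96 - 8} = \frac{1}{-104} = - \frac{1}{104}$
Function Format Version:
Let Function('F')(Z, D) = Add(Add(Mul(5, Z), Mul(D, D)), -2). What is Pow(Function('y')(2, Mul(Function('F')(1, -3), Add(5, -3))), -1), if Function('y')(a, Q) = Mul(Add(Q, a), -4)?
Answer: Rational(-1, 104) ≈ -0.0096154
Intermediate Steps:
Function('F')(Z, D) = Add(-2, Pow(D, 2), Mul(5, Z)) (Function('F')(Z, D) = Add(Add(Mul(5, Z), Pow(D, 2)), -2) = Add(Add(Pow(D, 2), Mul(5, Z)), -2) = Add(-2, Pow(D, 2), Mul(5, Z)))
Function('y')(a, Q) = Add(Mul(-4, Q), Mul(-4, a))
Pow(Function('y')(2, Mul(Function('F')(1, -3), Add(5, -3))), -1) = Pow(Add(Mul(-4, Mul(Add(-2, Pow(-3, 2), Mul(5, 1)), Add(5, -3))), Mul(-4, 2)), -1) = Pow(Add(Mul(-4, Mul(Add(-2, 9, 5), 2)), -8), -1) = Pow(Add(Mul(-4, Mul(12, 2)), -8), -1) = Pow(Add(Mul(-4, 24), -8), -1) = Pow(Add(-96, -8), -1) = Pow(-104, -1) = Rational(-1, 104)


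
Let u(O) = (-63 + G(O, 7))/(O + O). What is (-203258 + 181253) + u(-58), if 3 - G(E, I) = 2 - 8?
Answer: -1276263/58 ≈ -22005.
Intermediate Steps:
G(E, I) = 9 (G(E, I) = 3 - (2 - 8) = 3 - 1*(-6) = 3 + 6 = 9)
u(O) = -27/O (u(O) = (-63 + 9)/(O + O) = -54*1/(2*O) = -27/O)
(-203258 + 181253) + u(-58) = (-203258 + 181253) - 27/(-58) = -22005 - 27*(-1/58) = -22005 + 27/58 = -1276263/58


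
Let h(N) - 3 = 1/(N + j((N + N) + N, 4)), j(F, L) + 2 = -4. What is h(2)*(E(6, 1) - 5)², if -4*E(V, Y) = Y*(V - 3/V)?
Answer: 28611/256 ≈ 111.76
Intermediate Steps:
j(F, L) = -6 (j(F, L) = -2 - 4 = -6)
h(N) = 3 + 1/(-6 + N) (h(N) = 3 + 1/(N - 6) = 3 + 1/(-6 + N))
E(V, Y) = -Y*(V - 3/V)/4
h(2)*(E(6, 1) - 5)² = ((-17 + 3*2)/(-6 + 2))*((¼)*1*(3 - 1*6²)/6 - 5)² = ((-17 + 6)/(-4))*((¼)*1*(⅙)*(3 - 1*36) - 5)² = (-¼*(-11))*((¼)*1*(⅙)*(3 - 36) - 5)² = 11*((¼)*1*(⅙)*(-33) - 5)²/4 = 11*(-11/8 - 5)²/4 = 11*(-51/8)²/4 = (11/4)*(2601/64) = 28611/256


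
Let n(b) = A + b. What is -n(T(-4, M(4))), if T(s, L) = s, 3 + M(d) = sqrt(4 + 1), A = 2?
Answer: 2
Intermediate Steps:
M(d) = -3 + sqrt(5) (M(d) = -3 + sqrt(4 + 1) = -3 + sqrt(5))
n(b) = 2 + b
-n(T(-4, M(4))) = -(2 - 4) = -1*(-2) = 2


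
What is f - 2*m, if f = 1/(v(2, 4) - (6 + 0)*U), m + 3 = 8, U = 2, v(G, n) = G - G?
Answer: -121/12 ≈ -10.083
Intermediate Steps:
v(G, n) = 0
m = 5 (m = -3 + 8 = 5)
f = -1/12 (f = 1/(0 - (6 + 0)*2) = 1/(0 - 6*2) = 1/(0 - 1*12) = 1/(0 - 12) = 1/(-12) = -1/12 ≈ -0.083333)
f - 2*m = -1/12 - 2*5 = -1/12 - 10 = -121/12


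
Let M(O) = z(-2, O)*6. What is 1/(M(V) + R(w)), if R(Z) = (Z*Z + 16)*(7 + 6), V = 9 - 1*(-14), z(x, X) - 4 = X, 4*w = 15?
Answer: 16/8845 ≈ 0.0018089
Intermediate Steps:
w = 15/4 (w = (1/4)*15 = 15/4 ≈ 3.7500)
z(x, X) = 4 + X
V = 23 (V = 9 + 14 = 23)
M(O) = 24 + 6*O (M(O) = (4 + O)*6 = 24 + 6*O)
R(Z) = 208 + 13*Z**2 (R(Z) = (Z**2 + 16)*13 = (16 + Z**2)*13 = 208 + 13*Z**2)
1/(M(V) + R(w)) = 1/((24 + 6*23) + (208 + 13*(15/4)**2)) = 1/((24 + 138) + (208 + 13*(225/16))) = 1/(162 + (208 + 2925/16)) = 1/(162 + 6253/16) = 1/(8845/16) = 16/8845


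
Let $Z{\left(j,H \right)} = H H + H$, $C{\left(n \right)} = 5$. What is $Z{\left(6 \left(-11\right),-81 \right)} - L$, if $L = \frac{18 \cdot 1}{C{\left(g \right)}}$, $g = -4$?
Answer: $\frac{32382}{5} \approx 6476.4$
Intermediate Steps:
$Z{\left(j,H \right)} = H + H^{2}$ ($Z{\left(j,H \right)} = H^{2} + H = H + H^{2}$)
$L = \frac{18}{5}$ ($L = \frac{18 \cdot 1}{5} = 18 \cdot \frac{1}{5} = \frac{18}{5} \approx 3.6$)
$Z{\left(6 \left(-11\right),-81 \right)} - L = - 81 \left(1 - 81\right) - \frac{18}{5} = \left(-81\right) \left(-80\right) - \frac{18}{5} = 6480 - \frac{18}{5} = \frac{32382}{5}$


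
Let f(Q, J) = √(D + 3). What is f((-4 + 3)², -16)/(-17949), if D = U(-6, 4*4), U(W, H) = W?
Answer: -I*√3/17949 ≈ -9.6498e-5*I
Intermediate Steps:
D = -6
f(Q, J) = I*√3 (f(Q, J) = √(-6 + 3) = √(-3) = I*√3)
f((-4 + 3)², -16)/(-17949) = (I*√3)/(-17949) = (I*√3)*(-1/17949) = -I*√3/17949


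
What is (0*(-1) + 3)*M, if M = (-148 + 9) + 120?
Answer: -57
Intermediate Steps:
M = -19 (M = -139 + 120 = -19)
(0*(-1) + 3)*M = (0*(-1) + 3)*(-19) = (0 + 3)*(-19) = 3*(-19) = -57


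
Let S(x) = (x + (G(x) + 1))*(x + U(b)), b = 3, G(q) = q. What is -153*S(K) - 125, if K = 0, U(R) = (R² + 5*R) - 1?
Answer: -3644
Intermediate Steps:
U(R) = -1 + R² + 5*R
S(x) = (1 + 2*x)*(23 + x) (S(x) = (x + (x + 1))*(x + (-1 + 3² + 5*3)) = (x + (1 + x))*(x + (-1 + 9 + 15)) = (1 + 2*x)*(x + 23) = (1 + 2*x)*(23 + x))
-153*S(K) - 125 = -153*(23 + 2*0² + 47*0) - 125 = -153*(23 + 2*0 + 0) - 125 = -153*(23 + 0 + 0) - 125 = -153*23 - 125 = -3519 - 125 = -3644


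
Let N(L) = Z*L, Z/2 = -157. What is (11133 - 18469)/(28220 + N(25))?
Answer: -524/1455 ≈ -0.36014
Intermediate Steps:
Z = -314 (Z = 2*(-157) = -314)
N(L) = -314*L
(11133 - 18469)/(28220 + N(25)) = (11133 - 18469)/(28220 - 314*25) = -7336/(28220 - 7850) = -7336/20370 = -7336*1/20370 = -524/1455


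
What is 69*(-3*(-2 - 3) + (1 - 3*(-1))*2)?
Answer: 1587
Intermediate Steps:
69*(-3*(-2 - 3) + (1 - 3*(-1))*2) = 69*(-3*(-5) + (1 + 3)*2) = 69*(15 + 4*2) = 69*(15 + 8) = 69*23 = 1587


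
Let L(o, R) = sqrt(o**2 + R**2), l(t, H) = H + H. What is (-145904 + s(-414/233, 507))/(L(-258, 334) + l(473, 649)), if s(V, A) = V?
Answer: -11031716927/87764343 + 16998023*sqrt(44530)/87764343 ≈ -84.827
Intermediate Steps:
l(t, H) = 2*H
L(o, R) = sqrt(R**2 + o**2)
(-145904 + s(-414/233, 507))/(L(-258, 334) + l(473, 649)) = (-145904 - 414/233)/(sqrt(334**2 + (-258)**2) + 2*649) = (-145904 - 414*1/233)/(sqrt(111556 + 66564) + 1298) = (-145904 - 414/233)/(sqrt(178120) + 1298) = -33996046/(233*(2*sqrt(44530) + 1298)) = -33996046/(233*(1298 + 2*sqrt(44530)))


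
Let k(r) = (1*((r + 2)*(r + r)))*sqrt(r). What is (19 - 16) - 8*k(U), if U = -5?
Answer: 3 - 240*I*sqrt(5) ≈ 3.0 - 536.66*I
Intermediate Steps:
k(r) = 2*r**(3/2)*(2 + r) (k(r) = (1*((2 + r)*(2*r)))*sqrt(r) = (1*(2*r*(2 + r)))*sqrt(r) = (2*r*(2 + r))*sqrt(r) = 2*r**(3/2)*(2 + r))
(19 - 16) - 8*k(U) = (19 - 16) - 16*(-5)**(3/2)*(2 - 5) = 3 - 16*(-5*I*sqrt(5))*(-3) = 3 - 240*I*sqrt(5)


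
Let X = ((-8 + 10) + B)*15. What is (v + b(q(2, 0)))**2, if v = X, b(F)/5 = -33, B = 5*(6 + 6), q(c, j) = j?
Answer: 585225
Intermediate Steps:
B = 60 (B = 5*12 = 60)
b(F) = -165 (b(F) = 5*(-33) = -165)
X = 930 (X = ((-8 + 10) + 60)*15 = (2 + 60)*15 = 62*15 = 930)
v = 930
(v + b(q(2, 0)))**2 = (930 - 165)**2 = 765**2 = 585225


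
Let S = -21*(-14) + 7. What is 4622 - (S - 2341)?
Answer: 6662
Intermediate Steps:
S = 301 (S = 294 + 7 = 301)
4622 - (S - 2341) = 4622 - (301 - 2341) = 4622 - 1*(-2040) = 4622 + 2040 = 6662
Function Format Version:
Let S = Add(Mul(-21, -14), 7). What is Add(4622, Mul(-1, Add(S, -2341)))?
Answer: 6662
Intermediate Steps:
S = 301 (S = Add(294, 7) = 301)
Add(4622, Mul(-1, Add(S, -2341))) = Add(4622, Mul(-1, Add(301, -2341))) = Add(4622, Mul(-1, -2040)) = Add(4622, 2040) = 6662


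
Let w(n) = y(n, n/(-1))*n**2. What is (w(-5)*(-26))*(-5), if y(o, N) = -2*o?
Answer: 32500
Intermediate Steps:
w(n) = -2*n**3 (w(n) = (-2*n)*n**2 = -2*n**3)
(w(-5)*(-26))*(-5) = (-2*(-5)**3*(-26))*(-5) = (-2*(-125)*(-26))*(-5) = (250*(-26))*(-5) = -6500*(-5) = 32500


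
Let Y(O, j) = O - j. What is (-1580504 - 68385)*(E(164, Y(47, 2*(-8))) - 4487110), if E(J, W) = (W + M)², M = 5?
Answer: 7391121858054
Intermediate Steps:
E(J, W) = (5 + W)² (E(J, W) = (W + 5)² = (5 + W)²)
(-1580504 - 68385)*(E(164, Y(47, 2*(-8))) - 4487110) = (-1580504 - 68385)*((5 + (47 - 2*(-8)))² - 4487110) = -1648889*((5 + (47 - 1*(-16)))² - 4487110) = -1648889*((5 + (47 + 16))² - 4487110) = -1648889*((5 + 63)² - 4487110) = -1648889*(68² - 4487110) = -1648889*(4624 - 4487110) = -1648889*(-4482486) = 7391121858054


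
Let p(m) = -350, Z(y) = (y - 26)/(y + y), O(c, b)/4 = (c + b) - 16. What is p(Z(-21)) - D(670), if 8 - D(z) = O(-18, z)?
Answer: 2186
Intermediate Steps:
O(c, b) = -64 + 4*b + 4*c (O(c, b) = 4*((c + b) - 16) = 4*((b + c) - 16) = 4*(-16 + b + c) = -64 + 4*b + 4*c)
Z(y) = (-26 + y)/(2*y) (Z(y) = (-26 + y)/((2*y)) = (-26 + y)*(1/(2*y)) = (-26 + y)/(2*y))
D(z) = 144 - 4*z (D(z) = 8 - (-64 + 4*z + 4*(-18)) = 8 - (-64 + 4*z - 72) = 8 - (-136 + 4*z) = 8 + (136 - 4*z) = 144 - 4*z)
p(Z(-21)) - D(670) = -350 - (144 - 4*670) = -350 - (144 - 2680) = -350 - 1*(-2536) = -350 + 2536 = 2186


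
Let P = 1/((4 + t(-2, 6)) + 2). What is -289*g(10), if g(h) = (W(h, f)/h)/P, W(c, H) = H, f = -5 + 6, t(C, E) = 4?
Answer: -289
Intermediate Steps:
f = 1
P = ⅒ (P = 1/((4 + 4) + 2) = 1/(8 + 2) = 1/10 = ⅒ ≈ 0.10000)
g(h) = 10/h (g(h) = (1/h)/(⅒) = 10/h)
-289*g(10) = -2890/10 = -289*1 = -289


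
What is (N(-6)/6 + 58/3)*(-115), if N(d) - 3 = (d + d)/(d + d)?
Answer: -2300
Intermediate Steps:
N(d) = 4 (N(d) = 3 + (d + d)/(d + d) = 3 + (2*d)/((2*d)) = 3 + (2*d)*(1/(2*d)) = 3 + 1 = 4)
(N(-6)/6 + 58/3)*(-115) = (4/6 + 58/3)*(-115) = (4*(⅙) + 58*(⅓))*(-115) = (⅔ + 58/3)*(-115) = 20*(-115) = -2300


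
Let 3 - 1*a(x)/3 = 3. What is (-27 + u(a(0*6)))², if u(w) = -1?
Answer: 784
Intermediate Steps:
a(x) = 0 (a(x) = 9 - 3*3 = 9 - 9 = 0)
(-27 + u(a(0*6)))² = (-27 - 1)² = (-28)² = 784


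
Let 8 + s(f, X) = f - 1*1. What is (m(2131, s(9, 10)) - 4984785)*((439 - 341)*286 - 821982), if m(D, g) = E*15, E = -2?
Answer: 3957713808510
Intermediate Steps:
s(f, X) = -9 + f (s(f, X) = -8 + (f - 1*1) = -8 + (f - 1) = -8 + (-1 + f) = -9 + f)
m(D, g) = -30 (m(D, g) = -2*15 = -30)
(m(2131, s(9, 10)) - 4984785)*((439 - 341)*286 - 821982) = (-30 - 4984785)*((439 - 341)*286 - 821982) = -4984815*(98*286 - 821982) = -4984815*(28028 - 821982) = -4984815*(-793954) = 3957713808510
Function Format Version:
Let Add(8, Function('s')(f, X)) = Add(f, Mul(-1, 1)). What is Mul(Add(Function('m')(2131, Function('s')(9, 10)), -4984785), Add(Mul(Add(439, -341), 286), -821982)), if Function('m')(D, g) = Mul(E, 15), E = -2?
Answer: 3957713808510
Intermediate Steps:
Function('s')(f, X) = Add(-9, f) (Function('s')(f, X) = Add(-8, Add(f, Mul(-1, 1))) = Add(-8, Add(f, -1)) = Add(-8, Add(-1, f)) = Add(-9, f))
Function('m')(D, g) = -30 (Function('m')(D, g) = Mul(-2, 15) = -30)
Mul(Add(Function('m')(2131, Function('s')(9, 10)), -4984785), Add(Mul(Add(439, -341), 286), -821982)) = Mul(Add(-30, -4984785), Add(Mul(Add(439, -341), 286), -821982)) = Mul(-4984815, Add(Mul(98, 286), -821982)) = Mul(-4984815, Add(28028, -821982)) = Mul(-4984815, -793954) = 3957713808510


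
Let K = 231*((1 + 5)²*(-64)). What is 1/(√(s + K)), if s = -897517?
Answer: -I*√1429741/1429741 ≈ -0.00083632*I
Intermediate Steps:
K = -532224 (K = 231*(6²*(-64)) = 231*(36*(-64)) = 231*(-2304) = -532224)
1/(√(s + K)) = 1/(√(-897517 - 532224)) = 1/(√(-1429741)) = 1/(I*√1429741) = -I*√1429741/1429741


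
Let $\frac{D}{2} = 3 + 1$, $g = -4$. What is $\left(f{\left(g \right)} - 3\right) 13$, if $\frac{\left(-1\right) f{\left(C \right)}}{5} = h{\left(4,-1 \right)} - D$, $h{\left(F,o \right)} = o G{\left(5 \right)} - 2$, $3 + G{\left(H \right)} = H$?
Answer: $741$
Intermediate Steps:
$G{\left(H \right)} = -3 + H$
$D = 8$ ($D = 2 \left(3 + 1\right) = 2 \cdot 4 = 8$)
$h{\left(F,o \right)} = -2 + 2 o$ ($h{\left(F,o \right)} = o \left(-3 + 5\right) - 2 = o 2 - 2 = 2 o - 2 = -2 + 2 o$)
$f{\left(C \right)} = 60$ ($f{\left(C \right)} = - 5 \left(\left(-2 + 2 \left(-1\right)\right) - 8\right) = - 5 \left(\left(-2 - 2\right) - 8\right) = - 5 \left(-4 - 8\right) = \left(-5\right) \left(-12\right) = 60$)
$\left(f{\left(g \right)} - 3\right) 13 = \left(60 - 3\right) 13 = 57 \cdot 13 = 741$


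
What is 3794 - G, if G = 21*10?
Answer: 3584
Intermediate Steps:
G = 210
3794 - G = 3794 - 1*210 = 3794 - 210 = 3584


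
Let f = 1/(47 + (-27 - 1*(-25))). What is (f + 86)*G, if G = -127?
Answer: -491617/45 ≈ -10925.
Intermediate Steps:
f = 1/45 (f = 1/(47 + (-27 + 25)) = 1/(47 - 2) = 1/45 ≈ 0.022222)
(f + 86)*G = (1/45 + 86)*(-127) = (3871/45)*(-127) = -491617/45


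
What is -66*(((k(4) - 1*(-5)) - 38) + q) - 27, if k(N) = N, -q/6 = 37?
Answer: 16539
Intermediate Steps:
q = -222 (q = -6*37 = -222)
-66*(((k(4) - 1*(-5)) - 38) + q) - 27 = -66*(((4 - 1*(-5)) - 38) - 222) - 27 = -66*(((4 + 5) - 38) - 222) - 27 = -66*((9 - 38) - 222) - 27 = -66*(-29 - 222) - 27 = -66*(-251) - 27 = 16566 - 27 = 16539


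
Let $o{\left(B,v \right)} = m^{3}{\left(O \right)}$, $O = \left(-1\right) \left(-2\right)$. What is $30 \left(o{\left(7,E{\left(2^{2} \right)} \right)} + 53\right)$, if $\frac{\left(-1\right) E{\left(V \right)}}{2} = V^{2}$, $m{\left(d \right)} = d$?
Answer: $1830$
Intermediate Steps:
$O = 2$
$E{\left(V \right)} = - 2 V^{2}$
$o{\left(B,v \right)} = 8$ ($o{\left(B,v \right)} = 2^{3} = 8$)
$30 \left(o{\left(7,E{\left(2^{2} \right)} \right)} + 53\right) = 30 \left(8 + 53\right) = 30 \cdot 61 = 1830$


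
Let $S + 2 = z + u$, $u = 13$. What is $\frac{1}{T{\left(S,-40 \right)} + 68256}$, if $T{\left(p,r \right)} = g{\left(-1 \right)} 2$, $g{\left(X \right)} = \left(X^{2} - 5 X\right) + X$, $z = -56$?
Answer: $\frac{1}{68266} \approx 1.4649 \cdot 10^{-5}$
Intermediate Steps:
$g{\left(X \right)} = X^{2} - 4 X$
$S = -45$ ($S = -2 + \left(-56 + 13\right) = -2 - 43 = -45$)
$T{\left(p,r \right)} = 10$ ($T{\left(p,r \right)} = - (-4 - 1) 2 = \left(-1\right) \left(-5\right) 2 = 5 \cdot 2 = 10$)
$\frac{1}{T{\left(S,-40 \right)} + 68256} = \frac{1}{10 + 68256} = \frac{1}{68266}$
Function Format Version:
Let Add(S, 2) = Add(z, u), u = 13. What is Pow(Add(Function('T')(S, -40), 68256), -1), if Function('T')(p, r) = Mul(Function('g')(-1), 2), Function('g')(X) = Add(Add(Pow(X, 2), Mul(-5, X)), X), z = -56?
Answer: Rational(1, 68266) ≈ 1.4649e-5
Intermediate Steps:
Function('g')(X) = Add(Pow(X, 2), Mul(-4, X))
S = -45 (S = Add(-2, Add(-56, 13)) = Add(-2, -43) = -45)
Function('T')(p, r) = 10 (Function('T')(p, r) = Mul(Mul(-1, Add(-4, -1)), 2) = Mul(Mul(-1, -5), 2) = Mul(5, 2) = 10)
Pow(Add(Function('T')(S, -40), 68256), -1) = Pow(Add(10, 68256), -1) = Pow(68266, -1) = Rational(1, 68266)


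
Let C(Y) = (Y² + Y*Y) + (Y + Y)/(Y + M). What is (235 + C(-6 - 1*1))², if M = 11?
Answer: 434281/4 ≈ 1.0857e+5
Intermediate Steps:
C(Y) = 2*Y² + 2*Y/(11 + Y) (C(Y) = (Y² + Y*Y) + (Y + Y)/(Y + 11) = (Y² + Y²) + (2*Y)/(11 + Y) = 2*Y² + 2*Y/(11 + Y))
(235 + C(-6 - 1*1))² = (235 + 2*(-6 - 1*1)*(1 + (-6 - 1*1)² + 11*(-6 - 1*1))/(11 + (-6 - 1*1)))² = (235 + 2*(-6 - 1)*(1 + (-6 - 1)² + 11*(-6 - 1))/(11 + (-6 - 1)))² = (235 + 2*(-7)*(1 + (-7)² + 11*(-7))/(11 - 7))² = (235 + 2*(-7)*(1 + 49 - 77)/4)² = (235 + 2*(-7)*(¼)*(-27))² = (235 + 189/2)² = (659/2)² = 434281/4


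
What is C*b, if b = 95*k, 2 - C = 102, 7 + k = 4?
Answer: 28500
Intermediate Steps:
k = -3 (k = -7 + 4 = -3)
C = -100 (C = 2 - 1*102 = 2 - 102 = -100)
b = -285 (b = 95*(-3) = -285)
C*b = -100*(-285) = 28500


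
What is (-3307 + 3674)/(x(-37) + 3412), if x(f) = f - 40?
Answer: 367/3335 ≈ 0.11004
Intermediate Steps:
x(f) = -40 + f
(-3307 + 3674)/(x(-37) + 3412) = (-3307 + 3674)/((-40 - 37) + 3412) = 367/(-77 + 3412) = 367/3335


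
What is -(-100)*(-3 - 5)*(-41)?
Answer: 32800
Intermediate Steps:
-(-100)*(-3 - 5)*(-41) = -(-100)*(-8)*(-41) = -20*40*(-41) = -800*(-41) = 32800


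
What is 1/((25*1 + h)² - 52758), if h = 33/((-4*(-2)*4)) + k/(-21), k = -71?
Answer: -451584/23434013447 ≈ -1.9270e-5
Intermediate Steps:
h = 2965/672 (h = 33/((-4*(-2)*4)) - 71/(-21) = 33/((8*4)) - 71*(-1/21) = 33/32 + 71/21 = 2965/672 ≈ 4.4122)
1/((25*1 + h)² - 52758) = 1/((25*1 + 2965/672)² - 52758) = 1/((25 + 2965/672)² - 52758) = 1/((19765/672)² - 52758) = 1/(390655225/451584 - 52758) = 1/(-23434013447/451584) = -451584/23434013447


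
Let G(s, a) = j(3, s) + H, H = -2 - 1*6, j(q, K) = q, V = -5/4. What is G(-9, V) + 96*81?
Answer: 7771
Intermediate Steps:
V = -5/4 (V = -5*¼ = -5/4 ≈ -1.2500)
H = -8 (H = -2 - 6 = -8)
G(s, a) = -5 (G(s, a) = 3 - 8 = -5)
G(-9, V) + 96*81 = -5 + 96*81 = -5 + 7776 = 7771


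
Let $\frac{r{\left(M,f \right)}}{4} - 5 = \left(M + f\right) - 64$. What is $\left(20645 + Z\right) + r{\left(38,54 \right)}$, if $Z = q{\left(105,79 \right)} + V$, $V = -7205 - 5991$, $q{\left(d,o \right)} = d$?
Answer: $7686$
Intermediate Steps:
$r{\left(M,f \right)} = -236 + 4 M + 4 f$ ($r{\left(M,f \right)} = 20 + 4 \left(\left(M + f\right) - 64\right) = 20 + 4 \left(-64 + M + f\right) = 20 + \left(-256 + 4 M + 4 f\right) = -236 + 4 M + 4 f$)
$V = -13196$ ($V = -7205 - 5991 = -13196$)
$Z = -13091$ ($Z = 105 - 13196 = -13091$)
$\left(20645 + Z\right) + r{\left(38,54 \right)} = \left(20645 - 13091\right) + \left(-236 + 4 \cdot 38 + 4 \cdot 54\right) = 7554 + \left(-236 + 152 + 216\right) = 7554 + 132 = 7686$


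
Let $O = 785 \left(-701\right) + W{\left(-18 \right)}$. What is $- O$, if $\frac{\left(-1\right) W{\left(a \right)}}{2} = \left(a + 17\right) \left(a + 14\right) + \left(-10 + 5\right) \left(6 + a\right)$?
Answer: $550413$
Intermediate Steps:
$W{\left(a \right)} = 60 + 10 a - 2 \left(14 + a\right) \left(17 + a\right)$ ($W{\left(a \right)} = - 2 \left(\left(a + 17\right) \left(a + 14\right) + \left(-10 + 5\right) \left(6 + a\right)\right) = - 2 \left(\left(17 + a\right) \left(14 + a\right) - 5 \left(6 + a\right)\right) = - 2 \left(\left(14 + a\right) \left(17 + a\right) - \left(30 + 5 a\right)\right) = - 2 \left(-30 - 5 a + \left(14 + a\right) \left(17 + a\right)\right) = 60 + 10 a - 2 \left(14 + a\right) \left(17 + a\right)$)
$O = -550413$ ($O = 785 \left(-701\right) - \left(-520 + 648\right) = -550285 - 128 = -550413$)
$- O = \left(-1\right) \left(-550413\right) = 550413$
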